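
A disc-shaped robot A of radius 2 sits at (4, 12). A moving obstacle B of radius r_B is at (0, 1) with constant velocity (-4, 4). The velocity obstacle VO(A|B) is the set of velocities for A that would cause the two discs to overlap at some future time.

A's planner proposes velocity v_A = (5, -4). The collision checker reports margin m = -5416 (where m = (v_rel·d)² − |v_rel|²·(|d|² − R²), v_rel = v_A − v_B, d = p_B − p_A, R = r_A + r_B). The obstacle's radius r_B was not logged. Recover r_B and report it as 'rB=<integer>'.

m = -5416
d = (-4, -11);  v_rel = (9, -8),  |v_rel|² = 145
v_rel×d = (9)·(-11) − (-8)·(-4) = -131
since m = R²·145 − (-131)²:  R² = (17161 + -5416) / 145 = 81
R = √81 = 9  ⇒  r_B = 9 − 2 = 7

rB=7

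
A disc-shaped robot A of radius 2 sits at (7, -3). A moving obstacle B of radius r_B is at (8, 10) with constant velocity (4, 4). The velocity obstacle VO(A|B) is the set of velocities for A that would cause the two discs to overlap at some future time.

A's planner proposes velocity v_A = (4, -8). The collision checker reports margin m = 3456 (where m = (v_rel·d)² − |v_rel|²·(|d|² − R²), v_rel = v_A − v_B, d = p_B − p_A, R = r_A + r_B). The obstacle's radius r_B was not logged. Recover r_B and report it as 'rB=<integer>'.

m = 3456
d = (1, 13);  v_rel = (0, -12),  |v_rel|² = 144
v_rel×d = (0)·(13) − (-12)·(1) = 12
since m = R²·144 − 12²:  R² = (144 + 3456) / 144 = 25
R = √25 = 5  ⇒  r_B = 5 − 2 = 3

rB=3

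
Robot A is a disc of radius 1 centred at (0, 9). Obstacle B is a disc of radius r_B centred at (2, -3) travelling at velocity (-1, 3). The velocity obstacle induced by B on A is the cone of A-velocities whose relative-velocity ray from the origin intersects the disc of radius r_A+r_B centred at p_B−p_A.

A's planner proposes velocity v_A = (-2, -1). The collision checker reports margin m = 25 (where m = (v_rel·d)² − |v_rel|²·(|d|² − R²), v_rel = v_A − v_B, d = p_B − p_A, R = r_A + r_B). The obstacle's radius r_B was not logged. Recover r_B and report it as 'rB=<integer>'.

m = 25
d = (2, -12);  v_rel = (-1, -4),  |v_rel|² = 17
v_rel×d = (-1)·(-12) − (-4)·(2) = 20
since m = R²·17 − 20²:  R² = (400 + 25) / 17 = 25
R = √25 = 5  ⇒  r_B = 5 − 1 = 4

rB=4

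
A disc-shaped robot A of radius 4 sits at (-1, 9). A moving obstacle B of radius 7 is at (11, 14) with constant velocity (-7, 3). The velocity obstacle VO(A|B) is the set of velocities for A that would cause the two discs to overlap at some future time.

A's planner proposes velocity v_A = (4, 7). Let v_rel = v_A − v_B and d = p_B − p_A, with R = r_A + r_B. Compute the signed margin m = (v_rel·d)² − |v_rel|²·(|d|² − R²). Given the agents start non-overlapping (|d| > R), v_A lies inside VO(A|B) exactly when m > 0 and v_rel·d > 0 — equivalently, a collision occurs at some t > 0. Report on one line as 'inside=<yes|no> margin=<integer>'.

d = (12, 5),  |d|² = 169;  R = 4+7 = 11,  c = 169−11² = 48
v_rel = (11, 4),  |v_rel|² = 137;  v_rel·d = (11)·(12) + (4)·(5) = 152
137·t² − 304·t + 48 = 0  ⇒  m = 152² − 137·48 = 16528
m = 16528 > 0,  v_rel·d = 152 > 0  ⇒  inside

inside=yes margin=16528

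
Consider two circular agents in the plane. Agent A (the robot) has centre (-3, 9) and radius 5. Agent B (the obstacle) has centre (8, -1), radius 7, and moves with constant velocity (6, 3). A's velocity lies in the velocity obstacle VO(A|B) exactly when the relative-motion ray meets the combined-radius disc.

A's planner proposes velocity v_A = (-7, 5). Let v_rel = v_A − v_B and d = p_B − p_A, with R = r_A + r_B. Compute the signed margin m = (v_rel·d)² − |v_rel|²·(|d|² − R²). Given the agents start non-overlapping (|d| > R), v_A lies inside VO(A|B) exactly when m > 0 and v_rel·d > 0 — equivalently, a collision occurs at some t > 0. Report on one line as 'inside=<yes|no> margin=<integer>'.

d = (11, -10),  |d|² = 221;  R = 5+7 = 12,  c = 221−12² = 77
v_rel = (-13, 2),  |v_rel|² = 173;  v_rel·d = (-13)·(11) + (2)·(-10) = -163
173·t² + 326·t + 77 = 0  ⇒  m = (-163)² − 173·77 = 13248
m = 13248 > 0,  v_rel·d = -163 < 0  ⇒  outside

inside=no margin=13248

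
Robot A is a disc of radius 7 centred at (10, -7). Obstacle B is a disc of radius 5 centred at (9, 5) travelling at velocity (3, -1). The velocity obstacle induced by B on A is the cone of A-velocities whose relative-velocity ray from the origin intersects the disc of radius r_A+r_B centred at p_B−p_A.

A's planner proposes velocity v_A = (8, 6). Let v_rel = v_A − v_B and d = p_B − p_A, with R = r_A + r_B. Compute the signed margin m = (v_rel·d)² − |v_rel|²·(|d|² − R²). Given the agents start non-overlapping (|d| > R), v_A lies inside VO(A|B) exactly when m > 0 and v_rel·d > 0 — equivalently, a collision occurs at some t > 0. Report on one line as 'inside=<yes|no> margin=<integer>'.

d = (-1, 12),  |d|² = 145;  R = 7+5 = 12,  c = 145−12² = 1
v_rel = (5, 7),  |v_rel|² = 74;  v_rel·d = (5)·(-1) + (7)·(12) = 79
74·t² − 158·t + 1 = 0  ⇒  m = 79² − 74·1 = 6167
m = 6167 > 0,  v_rel·d = 79 > 0  ⇒  inside

inside=yes margin=6167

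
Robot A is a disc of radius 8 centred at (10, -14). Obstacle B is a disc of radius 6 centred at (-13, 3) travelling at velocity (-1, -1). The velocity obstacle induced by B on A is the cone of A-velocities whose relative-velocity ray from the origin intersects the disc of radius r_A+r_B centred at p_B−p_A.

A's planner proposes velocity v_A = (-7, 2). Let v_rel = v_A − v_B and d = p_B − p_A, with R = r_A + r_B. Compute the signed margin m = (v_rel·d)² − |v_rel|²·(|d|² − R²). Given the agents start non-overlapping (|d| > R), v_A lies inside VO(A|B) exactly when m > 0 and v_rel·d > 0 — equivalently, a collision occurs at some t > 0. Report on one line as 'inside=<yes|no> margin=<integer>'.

d = (-23, 17),  |d|² = 818;  R = 8+6 = 14,  c = 818−14² = 622
v_rel = (-6, 3),  |v_rel|² = 45;  v_rel·d = (-6)·(-23) + (3)·(17) = 189
45·t² − 378·t + 622 = 0  ⇒  m = 189² − 45·622 = 7731
m = 7731 > 0,  v_rel·d = 189 > 0  ⇒  inside

inside=yes margin=7731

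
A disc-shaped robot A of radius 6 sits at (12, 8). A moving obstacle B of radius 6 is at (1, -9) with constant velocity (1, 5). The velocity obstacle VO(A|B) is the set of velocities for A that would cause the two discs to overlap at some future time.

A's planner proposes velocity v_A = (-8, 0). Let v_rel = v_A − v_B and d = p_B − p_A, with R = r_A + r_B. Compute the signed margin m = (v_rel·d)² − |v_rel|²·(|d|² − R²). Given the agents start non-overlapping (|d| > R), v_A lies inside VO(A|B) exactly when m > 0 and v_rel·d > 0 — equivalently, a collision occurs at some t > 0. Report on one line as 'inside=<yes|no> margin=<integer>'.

d = (-11, -17),  |d|² = 410;  R = 6+6 = 12,  c = 410−12² = 266
v_rel = (-9, -5),  |v_rel|² = 106;  v_rel·d = (-9)·(-11) + (-5)·(-17) = 184
106·t² − 368·t + 266 = 0  ⇒  m = 184² − 106·266 = 5660
m = 5660 > 0,  v_rel·d = 184 > 0  ⇒  inside

inside=yes margin=5660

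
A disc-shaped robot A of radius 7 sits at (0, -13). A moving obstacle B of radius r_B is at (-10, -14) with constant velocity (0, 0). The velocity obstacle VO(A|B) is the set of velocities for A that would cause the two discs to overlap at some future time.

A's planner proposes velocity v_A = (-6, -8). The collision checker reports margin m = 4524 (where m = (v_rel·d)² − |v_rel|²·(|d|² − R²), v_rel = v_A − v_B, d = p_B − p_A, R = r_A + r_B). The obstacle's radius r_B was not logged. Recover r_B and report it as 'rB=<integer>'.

m = 4524
d = (-10, -1);  v_rel = (-6, -8),  |v_rel|² = 100
v_rel×d = (-6)·(-1) − (-8)·(-10) = -74
since m = R²·100 − (-74)²:  R² = (5476 + 4524) / 100 = 100
R = √100 = 10  ⇒  r_B = 10 − 7 = 3

rB=3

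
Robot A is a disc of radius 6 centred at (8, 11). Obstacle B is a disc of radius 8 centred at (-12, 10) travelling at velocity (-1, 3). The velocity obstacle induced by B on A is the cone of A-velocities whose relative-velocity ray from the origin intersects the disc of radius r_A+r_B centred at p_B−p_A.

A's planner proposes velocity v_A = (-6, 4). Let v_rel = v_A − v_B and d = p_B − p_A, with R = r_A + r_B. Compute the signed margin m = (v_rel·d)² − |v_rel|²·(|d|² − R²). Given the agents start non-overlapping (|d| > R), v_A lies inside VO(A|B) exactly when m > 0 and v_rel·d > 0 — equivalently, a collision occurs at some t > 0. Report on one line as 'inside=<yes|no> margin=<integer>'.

d = (-20, -1),  |d|² = 401;  R = 6+8 = 14,  c = 401−14² = 205
v_rel = (-5, 1),  |v_rel|² = 26;  v_rel·d = (-5)·(-20) + (1)·(-1) = 99
26·t² − 198·t + 205 = 0  ⇒  m = 99² − 26·205 = 4471
m = 4471 > 0,  v_rel·d = 99 > 0  ⇒  inside

inside=yes margin=4471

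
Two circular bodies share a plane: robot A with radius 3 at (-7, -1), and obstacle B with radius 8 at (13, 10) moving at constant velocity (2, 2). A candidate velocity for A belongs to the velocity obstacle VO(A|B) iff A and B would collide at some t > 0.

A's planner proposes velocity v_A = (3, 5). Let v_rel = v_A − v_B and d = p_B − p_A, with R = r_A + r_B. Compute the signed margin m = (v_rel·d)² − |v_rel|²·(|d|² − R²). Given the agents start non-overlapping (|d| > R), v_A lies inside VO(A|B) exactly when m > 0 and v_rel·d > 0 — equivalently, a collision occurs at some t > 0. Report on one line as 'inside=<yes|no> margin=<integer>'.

d = (20, 11),  |d|² = 521;  R = 3+8 = 11,  c = 521−11² = 400
v_rel = (1, 3),  |v_rel|² = 10;  v_rel·d = (1)·(20) + (3)·(11) = 53
10·t² − 106·t + 400 = 0  ⇒  m = 53² − 10·400 = -1191
m = -1191 < 0,  v_rel·d = 53 > 0  ⇒  outside

inside=no margin=-1191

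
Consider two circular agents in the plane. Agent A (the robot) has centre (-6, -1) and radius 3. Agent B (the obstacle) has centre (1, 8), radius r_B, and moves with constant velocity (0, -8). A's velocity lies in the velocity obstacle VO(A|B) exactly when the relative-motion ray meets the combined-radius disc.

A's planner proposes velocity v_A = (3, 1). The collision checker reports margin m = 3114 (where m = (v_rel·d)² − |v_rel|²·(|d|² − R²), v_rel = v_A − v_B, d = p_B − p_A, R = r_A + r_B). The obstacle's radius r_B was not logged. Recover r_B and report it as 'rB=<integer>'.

m = 3114
d = (7, 9);  v_rel = (3, 9),  |v_rel|² = 90
v_rel×d = (3)·(9) − (9)·(7) = -36
since m = R²·90 − (-36)²:  R² = (1296 + 3114) / 90 = 49
R = √49 = 7  ⇒  r_B = 7 − 3 = 4

rB=4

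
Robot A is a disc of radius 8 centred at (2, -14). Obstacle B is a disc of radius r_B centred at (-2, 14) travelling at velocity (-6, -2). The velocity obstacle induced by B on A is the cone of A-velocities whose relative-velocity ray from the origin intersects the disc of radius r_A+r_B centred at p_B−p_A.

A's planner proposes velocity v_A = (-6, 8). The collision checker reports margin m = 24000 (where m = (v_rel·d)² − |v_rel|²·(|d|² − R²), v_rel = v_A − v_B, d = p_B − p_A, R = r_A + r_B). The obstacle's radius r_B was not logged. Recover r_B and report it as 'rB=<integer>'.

m = 24000
d = (-4, 28);  v_rel = (0, 10),  |v_rel|² = 100
v_rel×d = (0)·(28) − (10)·(-4) = 40
since m = R²·100 − 40²:  R² = (1600 + 24000) / 100 = 256
R = √256 = 16  ⇒  r_B = 16 − 8 = 8

rB=8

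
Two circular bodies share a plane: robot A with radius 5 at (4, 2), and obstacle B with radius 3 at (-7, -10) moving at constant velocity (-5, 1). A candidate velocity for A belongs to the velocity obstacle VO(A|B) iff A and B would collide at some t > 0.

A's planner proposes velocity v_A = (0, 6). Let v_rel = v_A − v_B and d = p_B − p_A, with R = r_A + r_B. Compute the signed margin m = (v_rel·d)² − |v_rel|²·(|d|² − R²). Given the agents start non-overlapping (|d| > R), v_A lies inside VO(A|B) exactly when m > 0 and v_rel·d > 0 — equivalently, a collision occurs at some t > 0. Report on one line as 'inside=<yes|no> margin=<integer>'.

d = (-11, -12),  |d|² = 265;  R = 5+3 = 8,  c = 265−8² = 201
v_rel = (5, 5),  |v_rel|² = 50;  v_rel·d = (5)·(-11) + (5)·(-12) = -115
50·t² + 230·t + 201 = 0  ⇒  m = (-115)² − 50·201 = 3175
m = 3175 > 0,  v_rel·d = -115 < 0  ⇒  outside

inside=no margin=3175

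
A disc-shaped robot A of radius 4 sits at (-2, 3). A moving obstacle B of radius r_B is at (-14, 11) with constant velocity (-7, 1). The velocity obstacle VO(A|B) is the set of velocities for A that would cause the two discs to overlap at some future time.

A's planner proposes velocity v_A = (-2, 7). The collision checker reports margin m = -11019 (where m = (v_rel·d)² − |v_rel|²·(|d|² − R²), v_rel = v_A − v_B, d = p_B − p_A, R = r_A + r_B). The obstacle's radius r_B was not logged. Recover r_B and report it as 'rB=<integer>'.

m = -11019
d = (-12, 8);  v_rel = (5, 6),  |v_rel|² = 61
v_rel×d = (5)·(8) − (6)·(-12) = 112
since m = R²·61 − 112²:  R² = (12544 + -11019) / 61 = 25
R = √25 = 5  ⇒  r_B = 5 − 4 = 1

rB=1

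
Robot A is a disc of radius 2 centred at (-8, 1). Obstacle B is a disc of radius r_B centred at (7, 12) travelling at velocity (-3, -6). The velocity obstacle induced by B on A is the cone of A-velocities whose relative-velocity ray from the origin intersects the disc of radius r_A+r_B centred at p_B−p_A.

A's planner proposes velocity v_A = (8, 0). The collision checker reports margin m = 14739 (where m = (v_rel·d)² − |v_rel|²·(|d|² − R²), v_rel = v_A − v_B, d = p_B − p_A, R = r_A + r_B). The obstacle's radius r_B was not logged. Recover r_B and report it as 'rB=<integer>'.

m = 14739
d = (15, 11);  v_rel = (11, 6),  |v_rel|² = 157
v_rel×d = (11)·(11) − (6)·(15) = 31
since m = R²·157 − 31²:  R² = (961 + 14739) / 157 = 100
R = √100 = 10  ⇒  r_B = 10 − 2 = 8

rB=8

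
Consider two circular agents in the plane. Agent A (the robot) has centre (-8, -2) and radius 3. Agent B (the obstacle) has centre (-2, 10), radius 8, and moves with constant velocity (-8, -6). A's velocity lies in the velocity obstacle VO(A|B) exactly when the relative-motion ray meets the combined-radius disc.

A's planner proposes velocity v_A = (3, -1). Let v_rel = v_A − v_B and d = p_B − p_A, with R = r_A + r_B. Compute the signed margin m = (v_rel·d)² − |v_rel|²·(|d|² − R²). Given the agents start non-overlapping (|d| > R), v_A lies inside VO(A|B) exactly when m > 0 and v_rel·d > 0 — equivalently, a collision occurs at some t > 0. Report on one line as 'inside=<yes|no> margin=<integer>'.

d = (6, 12),  |d|² = 180;  R = 3+8 = 11,  c = 180−11² = 59
v_rel = (11, 5),  |v_rel|² = 146;  v_rel·d = (11)·(6) + (5)·(12) = 126
146·t² − 252·t + 59 = 0  ⇒  m = 126² − 146·59 = 7262
m = 7262 > 0,  v_rel·d = 126 > 0  ⇒  inside

inside=yes margin=7262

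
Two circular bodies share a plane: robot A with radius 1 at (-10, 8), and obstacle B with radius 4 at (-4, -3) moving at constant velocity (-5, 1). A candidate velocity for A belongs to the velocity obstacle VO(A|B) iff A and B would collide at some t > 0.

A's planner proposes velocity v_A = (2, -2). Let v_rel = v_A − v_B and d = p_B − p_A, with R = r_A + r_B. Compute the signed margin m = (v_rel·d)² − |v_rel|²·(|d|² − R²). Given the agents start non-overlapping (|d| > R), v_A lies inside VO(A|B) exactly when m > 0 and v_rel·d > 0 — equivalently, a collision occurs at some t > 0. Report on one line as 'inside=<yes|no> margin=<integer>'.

d = (6, -11),  |d|² = 157;  R = 1+4 = 5,  c = 157−5² = 132
v_rel = (7, -3),  |v_rel|² = 58;  v_rel·d = (7)·(6) + (-3)·(-11) = 75
58·t² − 150·t + 132 = 0  ⇒  m = 75² − 58·132 = -2031
m = -2031 < 0,  v_rel·d = 75 > 0  ⇒  outside

inside=no margin=-2031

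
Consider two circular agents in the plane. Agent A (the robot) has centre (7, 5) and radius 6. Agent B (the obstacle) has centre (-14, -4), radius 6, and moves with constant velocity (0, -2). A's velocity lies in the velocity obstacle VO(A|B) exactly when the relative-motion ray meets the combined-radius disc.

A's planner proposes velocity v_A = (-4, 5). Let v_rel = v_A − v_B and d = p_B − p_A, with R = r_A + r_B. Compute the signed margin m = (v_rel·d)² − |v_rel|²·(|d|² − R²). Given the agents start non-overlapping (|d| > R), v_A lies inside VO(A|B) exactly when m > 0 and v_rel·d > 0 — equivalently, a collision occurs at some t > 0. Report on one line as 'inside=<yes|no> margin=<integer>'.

d = (-21, -9),  |d|² = 522;  R = 6+6 = 12,  c = 522−12² = 378
v_rel = (-4, 7),  |v_rel|² = 65;  v_rel·d = (-4)·(-21) + (7)·(-9) = 21
65·t² − 42·t + 378 = 0  ⇒  m = 21² − 65·378 = -24129
m = -24129 < 0,  v_rel·d = 21 > 0  ⇒  outside

inside=no margin=-24129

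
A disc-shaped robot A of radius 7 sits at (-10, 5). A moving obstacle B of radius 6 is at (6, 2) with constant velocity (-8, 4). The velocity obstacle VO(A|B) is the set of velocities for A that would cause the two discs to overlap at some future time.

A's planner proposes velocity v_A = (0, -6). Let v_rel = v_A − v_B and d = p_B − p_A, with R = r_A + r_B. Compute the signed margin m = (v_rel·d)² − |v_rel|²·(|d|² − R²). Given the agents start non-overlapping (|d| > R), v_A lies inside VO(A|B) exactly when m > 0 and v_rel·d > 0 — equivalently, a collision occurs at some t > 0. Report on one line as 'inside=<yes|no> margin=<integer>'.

d = (16, -3),  |d|² = 265;  R = 7+6 = 13,  c = 265−13² = 96
v_rel = (8, -10),  |v_rel|² = 164;  v_rel·d = (8)·(16) + (-10)·(-3) = 158
164·t² − 316·t + 96 = 0  ⇒  m = 158² − 164·96 = 9220
m = 9220 > 0,  v_rel·d = 158 > 0  ⇒  inside

inside=yes margin=9220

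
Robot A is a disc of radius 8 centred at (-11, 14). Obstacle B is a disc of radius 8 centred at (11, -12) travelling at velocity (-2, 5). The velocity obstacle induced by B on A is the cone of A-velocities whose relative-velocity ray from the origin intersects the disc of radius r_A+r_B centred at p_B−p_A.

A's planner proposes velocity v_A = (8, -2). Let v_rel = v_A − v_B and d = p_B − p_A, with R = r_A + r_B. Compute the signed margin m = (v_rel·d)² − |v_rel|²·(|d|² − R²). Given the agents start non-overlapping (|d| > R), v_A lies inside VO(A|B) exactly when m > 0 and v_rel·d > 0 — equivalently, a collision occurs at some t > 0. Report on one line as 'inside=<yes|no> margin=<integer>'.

d = (22, -26),  |d|² = 1160;  R = 8+8 = 16,  c = 1160−16² = 904
v_rel = (10, -7),  |v_rel|² = 149;  v_rel·d = (10)·(22) + (-7)·(-26) = 402
149·t² − 804·t + 904 = 0  ⇒  m = 402² − 149·904 = 26908
m = 26908 > 0,  v_rel·d = 402 > 0  ⇒  inside

inside=yes margin=26908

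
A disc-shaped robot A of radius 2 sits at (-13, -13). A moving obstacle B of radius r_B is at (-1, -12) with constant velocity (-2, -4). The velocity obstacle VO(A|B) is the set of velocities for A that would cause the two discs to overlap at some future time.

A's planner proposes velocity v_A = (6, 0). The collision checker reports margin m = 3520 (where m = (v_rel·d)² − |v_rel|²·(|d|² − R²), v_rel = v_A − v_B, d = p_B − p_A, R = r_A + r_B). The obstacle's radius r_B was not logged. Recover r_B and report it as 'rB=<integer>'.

m = 3520
d = (12, 1);  v_rel = (8, 4),  |v_rel|² = 80
v_rel×d = (8)·(1) − (4)·(12) = -40
since m = R²·80 − (-40)²:  R² = (1600 + 3520) / 80 = 64
R = √64 = 8  ⇒  r_B = 8 − 2 = 6

rB=6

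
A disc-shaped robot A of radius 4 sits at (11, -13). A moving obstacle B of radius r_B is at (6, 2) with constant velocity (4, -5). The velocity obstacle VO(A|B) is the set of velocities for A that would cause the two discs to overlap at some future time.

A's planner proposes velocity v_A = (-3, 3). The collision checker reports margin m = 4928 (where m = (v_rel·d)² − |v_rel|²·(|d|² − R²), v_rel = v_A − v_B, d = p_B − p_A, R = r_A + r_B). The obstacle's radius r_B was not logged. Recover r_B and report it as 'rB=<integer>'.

m = 4928
d = (-5, 15);  v_rel = (-7, 8),  |v_rel|² = 113
v_rel×d = (-7)·(15) − (8)·(-5) = -65
since m = R²·113 − (-65)²:  R² = (4225 + 4928) / 113 = 81
R = √81 = 9  ⇒  r_B = 9 − 4 = 5

rB=5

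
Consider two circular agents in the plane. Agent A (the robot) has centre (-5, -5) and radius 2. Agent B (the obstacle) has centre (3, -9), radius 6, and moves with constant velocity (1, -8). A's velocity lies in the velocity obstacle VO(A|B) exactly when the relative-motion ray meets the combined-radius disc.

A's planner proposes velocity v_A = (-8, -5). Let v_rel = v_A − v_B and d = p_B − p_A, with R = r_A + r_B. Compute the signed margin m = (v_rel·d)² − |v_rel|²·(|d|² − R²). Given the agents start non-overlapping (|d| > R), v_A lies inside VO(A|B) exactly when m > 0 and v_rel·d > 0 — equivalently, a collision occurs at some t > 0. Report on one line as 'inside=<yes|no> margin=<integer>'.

d = (8, -4),  |d|² = 80;  R = 2+6 = 8,  c = 80−8² = 16
v_rel = (-9, 3),  |v_rel|² = 90;  v_rel·d = (-9)·(8) + (3)·(-4) = -84
90·t² + 168·t + 16 = 0  ⇒  m = (-84)² − 90·16 = 5616
m = 5616 > 0,  v_rel·d = -84 < 0  ⇒  outside

inside=no margin=5616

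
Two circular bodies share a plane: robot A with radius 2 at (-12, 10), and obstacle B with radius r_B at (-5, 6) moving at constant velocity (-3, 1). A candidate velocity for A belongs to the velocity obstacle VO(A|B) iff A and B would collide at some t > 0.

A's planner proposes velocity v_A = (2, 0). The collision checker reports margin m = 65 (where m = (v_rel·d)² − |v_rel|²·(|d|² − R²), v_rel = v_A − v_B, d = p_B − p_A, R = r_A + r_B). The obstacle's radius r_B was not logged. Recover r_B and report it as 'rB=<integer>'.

m = 65
d = (7, -4);  v_rel = (5, -1),  |v_rel|² = 26
v_rel×d = (5)·(-4) − (-1)·(7) = -13
since m = R²·26 − (-13)²:  R² = (169 + 65) / 26 = 9
R = √9 = 3  ⇒  r_B = 3 − 2 = 1

rB=1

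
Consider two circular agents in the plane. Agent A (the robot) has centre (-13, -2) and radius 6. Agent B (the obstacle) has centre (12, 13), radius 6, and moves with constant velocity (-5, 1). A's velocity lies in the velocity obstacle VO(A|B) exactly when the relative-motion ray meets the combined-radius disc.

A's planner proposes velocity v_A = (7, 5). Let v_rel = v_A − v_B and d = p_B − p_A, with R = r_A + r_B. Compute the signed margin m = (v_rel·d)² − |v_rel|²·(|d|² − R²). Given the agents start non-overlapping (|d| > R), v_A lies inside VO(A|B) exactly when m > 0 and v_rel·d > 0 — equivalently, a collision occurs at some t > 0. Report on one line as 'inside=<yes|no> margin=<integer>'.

d = (25, 15),  |d|² = 850;  R = 6+6 = 12,  c = 850−12² = 706
v_rel = (12, 4),  |v_rel|² = 160;  v_rel·d = (12)·(25) + (4)·(15) = 360
160·t² − 720·t + 706 = 0  ⇒  m = 360² − 160·706 = 16640
m = 16640 > 0,  v_rel·d = 360 > 0  ⇒  inside

inside=yes margin=16640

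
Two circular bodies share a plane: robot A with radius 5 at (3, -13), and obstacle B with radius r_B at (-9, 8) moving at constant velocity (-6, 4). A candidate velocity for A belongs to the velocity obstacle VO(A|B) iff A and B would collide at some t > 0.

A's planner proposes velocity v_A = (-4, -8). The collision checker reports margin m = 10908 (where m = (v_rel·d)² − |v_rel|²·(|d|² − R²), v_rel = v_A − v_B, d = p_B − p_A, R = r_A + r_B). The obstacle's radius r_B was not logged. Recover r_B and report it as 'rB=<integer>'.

m = 10908
d = (-12, 21);  v_rel = (2, -12),  |v_rel|² = 148
v_rel×d = (2)·(21) − (-12)·(-12) = -102
since m = R²·148 − (-102)²:  R² = (10404 + 10908) / 148 = 144
R = √144 = 12  ⇒  r_B = 12 − 5 = 7

rB=7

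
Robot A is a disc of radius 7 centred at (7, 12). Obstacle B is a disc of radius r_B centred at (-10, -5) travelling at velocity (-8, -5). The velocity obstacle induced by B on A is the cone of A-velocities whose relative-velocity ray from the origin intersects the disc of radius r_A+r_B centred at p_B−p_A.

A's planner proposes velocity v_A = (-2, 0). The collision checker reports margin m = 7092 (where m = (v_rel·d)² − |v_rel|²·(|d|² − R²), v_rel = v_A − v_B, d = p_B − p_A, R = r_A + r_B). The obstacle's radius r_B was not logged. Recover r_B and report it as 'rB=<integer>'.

m = 7092
d = (-17, -17);  v_rel = (6, 5),  |v_rel|² = 61
v_rel×d = (6)·(-17) − (5)·(-17) = -17
since m = R²·61 − (-17)²:  R² = (289 + 7092) / 61 = 121
R = √121 = 11  ⇒  r_B = 11 − 7 = 4

rB=4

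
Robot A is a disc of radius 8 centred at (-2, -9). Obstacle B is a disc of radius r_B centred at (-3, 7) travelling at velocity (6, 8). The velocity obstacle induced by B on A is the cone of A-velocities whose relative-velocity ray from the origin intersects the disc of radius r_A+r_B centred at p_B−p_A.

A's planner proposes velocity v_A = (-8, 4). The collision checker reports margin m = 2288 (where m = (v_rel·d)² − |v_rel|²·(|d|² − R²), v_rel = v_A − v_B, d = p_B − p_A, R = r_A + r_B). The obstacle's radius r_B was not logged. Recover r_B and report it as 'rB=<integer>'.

m = 2288
d = (-1, 16);  v_rel = (-14, -4),  |v_rel|² = 212
v_rel×d = (-14)·(16) − (-4)·(-1) = -228
since m = R²·212 − (-228)²:  R² = (51984 + 2288) / 212 = 256
R = √256 = 16  ⇒  r_B = 16 − 8 = 8

rB=8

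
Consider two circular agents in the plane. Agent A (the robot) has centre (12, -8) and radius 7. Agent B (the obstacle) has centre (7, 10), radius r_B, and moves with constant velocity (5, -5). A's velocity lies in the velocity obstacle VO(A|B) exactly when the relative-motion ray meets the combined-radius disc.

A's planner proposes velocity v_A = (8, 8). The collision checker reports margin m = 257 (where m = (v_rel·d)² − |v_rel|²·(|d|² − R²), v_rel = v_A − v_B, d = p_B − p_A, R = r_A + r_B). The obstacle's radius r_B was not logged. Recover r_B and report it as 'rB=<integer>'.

m = 257
d = (-5, 18);  v_rel = (3, 13),  |v_rel|² = 178
v_rel×d = (3)·(18) − (13)·(-5) = 119
since m = R²·178 − 119²:  R² = (14161 + 257) / 178 = 81
R = √81 = 9  ⇒  r_B = 9 − 7 = 2

rB=2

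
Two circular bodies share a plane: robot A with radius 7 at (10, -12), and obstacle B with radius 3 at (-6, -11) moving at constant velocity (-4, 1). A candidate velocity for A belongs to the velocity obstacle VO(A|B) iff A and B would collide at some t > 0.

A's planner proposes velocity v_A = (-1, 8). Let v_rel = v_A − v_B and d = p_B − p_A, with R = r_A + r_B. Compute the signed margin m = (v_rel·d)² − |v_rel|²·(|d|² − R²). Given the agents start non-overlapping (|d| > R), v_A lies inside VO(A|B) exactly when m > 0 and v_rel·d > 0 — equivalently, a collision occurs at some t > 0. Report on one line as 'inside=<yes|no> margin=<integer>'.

d = (-16, 1),  |d|² = 257;  R = 7+3 = 10,  c = 257−10² = 157
v_rel = (3, 7),  |v_rel|² = 58;  v_rel·d = (3)·(-16) + (7)·(1) = -41
58·t² + 82·t + 157 = 0  ⇒  m = (-41)² − 58·157 = -7425
m = -7425 < 0,  v_rel·d = -41 < 0  ⇒  outside

inside=no margin=-7425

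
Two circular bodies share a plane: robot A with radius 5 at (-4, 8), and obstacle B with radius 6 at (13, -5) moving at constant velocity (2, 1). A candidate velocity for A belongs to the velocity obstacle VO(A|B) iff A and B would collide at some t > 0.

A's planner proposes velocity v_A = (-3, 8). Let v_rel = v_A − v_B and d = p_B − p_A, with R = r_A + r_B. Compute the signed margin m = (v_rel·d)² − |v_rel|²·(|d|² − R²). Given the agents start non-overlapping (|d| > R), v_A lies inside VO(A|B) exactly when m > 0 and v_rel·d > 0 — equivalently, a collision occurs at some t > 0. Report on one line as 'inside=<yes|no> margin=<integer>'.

d = (17, -13),  |d|² = 458;  R = 5+6 = 11,  c = 458−11² = 337
v_rel = (-5, 7),  |v_rel|² = 74;  v_rel·d = (-5)·(17) + (7)·(-13) = -176
74·t² + 352·t + 337 = 0  ⇒  m = (-176)² − 74·337 = 6038
m = 6038 > 0,  v_rel·d = -176 < 0  ⇒  outside

inside=no margin=6038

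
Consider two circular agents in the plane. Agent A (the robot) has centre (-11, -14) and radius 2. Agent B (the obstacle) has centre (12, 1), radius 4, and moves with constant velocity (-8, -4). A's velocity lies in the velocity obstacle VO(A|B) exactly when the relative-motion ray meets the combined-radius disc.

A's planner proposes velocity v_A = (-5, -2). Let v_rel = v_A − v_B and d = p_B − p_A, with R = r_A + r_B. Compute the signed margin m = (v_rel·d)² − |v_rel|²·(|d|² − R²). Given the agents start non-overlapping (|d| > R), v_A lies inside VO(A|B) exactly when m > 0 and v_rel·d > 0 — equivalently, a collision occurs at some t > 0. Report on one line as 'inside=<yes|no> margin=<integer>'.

d = (23, 15),  |d|² = 754;  R = 2+4 = 6,  c = 754−6² = 718
v_rel = (3, 2),  |v_rel|² = 13;  v_rel·d = (3)·(23) + (2)·(15) = 99
13·t² − 198·t + 718 = 0  ⇒  m = 99² − 13·718 = 467
m = 467 > 0,  v_rel·d = 99 > 0  ⇒  inside

inside=yes margin=467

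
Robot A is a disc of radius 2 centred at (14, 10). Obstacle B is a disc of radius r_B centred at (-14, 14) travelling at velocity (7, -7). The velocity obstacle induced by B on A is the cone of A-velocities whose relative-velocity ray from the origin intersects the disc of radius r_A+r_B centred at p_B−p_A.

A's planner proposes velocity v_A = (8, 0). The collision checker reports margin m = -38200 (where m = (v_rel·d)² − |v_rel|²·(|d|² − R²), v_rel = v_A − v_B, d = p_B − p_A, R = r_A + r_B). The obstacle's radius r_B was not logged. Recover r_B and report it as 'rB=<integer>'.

m = -38200
d = (-28, 4);  v_rel = (1, 7),  |v_rel|² = 50
v_rel×d = (1)·(4) − (7)·(-28) = 200
since m = R²·50 − 200²:  R² = (40000 + -38200) / 50 = 36
R = √36 = 6  ⇒  r_B = 6 − 2 = 4

rB=4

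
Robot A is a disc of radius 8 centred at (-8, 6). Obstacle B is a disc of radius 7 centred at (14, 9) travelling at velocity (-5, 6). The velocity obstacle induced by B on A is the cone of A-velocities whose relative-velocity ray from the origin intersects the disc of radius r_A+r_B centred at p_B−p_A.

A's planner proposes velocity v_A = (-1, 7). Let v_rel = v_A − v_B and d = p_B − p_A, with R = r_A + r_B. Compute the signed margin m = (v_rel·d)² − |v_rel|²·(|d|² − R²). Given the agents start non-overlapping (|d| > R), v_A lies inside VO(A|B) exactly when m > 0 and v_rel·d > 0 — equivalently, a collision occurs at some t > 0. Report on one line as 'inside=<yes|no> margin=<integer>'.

d = (22, 3),  |d|² = 493;  R = 8+7 = 15,  c = 493−15² = 268
v_rel = (4, 1),  |v_rel|² = 17;  v_rel·d = (4)·(22) + (1)·(3) = 91
17·t² − 182·t + 268 = 0  ⇒  m = 91² − 17·268 = 3725
m = 3725 > 0,  v_rel·d = 91 > 0  ⇒  inside

inside=yes margin=3725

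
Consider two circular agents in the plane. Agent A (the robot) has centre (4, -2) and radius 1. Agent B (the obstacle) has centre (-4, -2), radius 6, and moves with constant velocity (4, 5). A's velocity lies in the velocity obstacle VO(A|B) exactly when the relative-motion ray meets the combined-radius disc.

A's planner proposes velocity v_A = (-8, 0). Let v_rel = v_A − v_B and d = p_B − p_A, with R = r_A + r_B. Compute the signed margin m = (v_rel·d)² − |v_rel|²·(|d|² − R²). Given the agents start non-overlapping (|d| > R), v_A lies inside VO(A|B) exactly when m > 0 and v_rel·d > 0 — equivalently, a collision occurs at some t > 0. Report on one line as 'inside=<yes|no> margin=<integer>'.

d = (-8, 0),  |d|² = 64;  R = 1+6 = 7,  c = 64−7² = 15
v_rel = (-12, -5),  |v_rel|² = 169;  v_rel·d = (-12)·(-8) + (-5)·(0) = 96
169·t² − 192·t + 15 = 0  ⇒  m = 96² − 169·15 = 6681
m = 6681 > 0,  v_rel·d = 96 > 0  ⇒  inside

inside=yes margin=6681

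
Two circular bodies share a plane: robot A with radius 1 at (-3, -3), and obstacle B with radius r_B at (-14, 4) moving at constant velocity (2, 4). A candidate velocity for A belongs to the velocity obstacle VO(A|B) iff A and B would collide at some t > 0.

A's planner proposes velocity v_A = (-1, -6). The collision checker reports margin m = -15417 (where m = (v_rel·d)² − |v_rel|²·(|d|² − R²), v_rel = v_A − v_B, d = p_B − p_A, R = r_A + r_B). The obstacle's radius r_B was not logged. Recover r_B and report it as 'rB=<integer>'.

m = -15417
d = (-11, 7);  v_rel = (-3, -10),  |v_rel|² = 109
v_rel×d = (-3)·(7) − (-10)·(-11) = -131
since m = R²·109 − (-131)²:  R² = (17161 + -15417) / 109 = 16
R = √16 = 4  ⇒  r_B = 4 − 1 = 3

rB=3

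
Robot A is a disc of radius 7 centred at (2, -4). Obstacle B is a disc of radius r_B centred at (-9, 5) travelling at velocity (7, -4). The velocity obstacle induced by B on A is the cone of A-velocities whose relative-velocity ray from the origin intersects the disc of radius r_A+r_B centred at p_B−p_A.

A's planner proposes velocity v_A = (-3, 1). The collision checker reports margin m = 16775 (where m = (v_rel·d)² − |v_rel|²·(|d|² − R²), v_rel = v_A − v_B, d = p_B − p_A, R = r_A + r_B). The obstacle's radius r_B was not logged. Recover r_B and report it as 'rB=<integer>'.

m = 16775
d = (-11, 9);  v_rel = (-10, 5),  |v_rel|² = 125
v_rel×d = (-10)·(9) − (5)·(-11) = -35
since m = R²·125 − (-35)²:  R² = (1225 + 16775) / 125 = 144
R = √144 = 12  ⇒  r_B = 12 − 7 = 5

rB=5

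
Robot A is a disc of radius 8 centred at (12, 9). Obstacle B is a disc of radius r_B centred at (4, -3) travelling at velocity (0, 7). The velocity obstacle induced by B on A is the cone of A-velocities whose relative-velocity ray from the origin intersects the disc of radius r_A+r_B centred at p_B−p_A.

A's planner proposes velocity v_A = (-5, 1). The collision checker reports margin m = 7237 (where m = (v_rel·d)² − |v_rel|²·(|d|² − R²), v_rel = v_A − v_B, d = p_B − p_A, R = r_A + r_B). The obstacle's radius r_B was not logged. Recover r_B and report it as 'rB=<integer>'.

m = 7237
d = (-8, -12);  v_rel = (-5, -6),  |v_rel|² = 61
v_rel×d = (-5)·(-12) − (-6)·(-8) = 12
since m = R²·61 − 12²:  R² = (144 + 7237) / 61 = 121
R = √121 = 11  ⇒  r_B = 11 − 8 = 3

rB=3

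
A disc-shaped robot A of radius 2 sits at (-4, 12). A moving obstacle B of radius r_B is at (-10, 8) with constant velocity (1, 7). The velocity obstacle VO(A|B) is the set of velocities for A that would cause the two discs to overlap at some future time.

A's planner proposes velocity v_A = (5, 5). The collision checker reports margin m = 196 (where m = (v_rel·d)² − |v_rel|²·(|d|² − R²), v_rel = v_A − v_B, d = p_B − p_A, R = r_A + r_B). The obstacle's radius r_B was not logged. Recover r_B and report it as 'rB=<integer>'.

m = 196
d = (-6, -4);  v_rel = (4, -2),  |v_rel|² = 20
v_rel×d = (4)·(-4) − (-2)·(-6) = -28
since m = R²·20 − (-28)²:  R² = (784 + 196) / 20 = 49
R = √49 = 7  ⇒  r_B = 7 − 2 = 5

rB=5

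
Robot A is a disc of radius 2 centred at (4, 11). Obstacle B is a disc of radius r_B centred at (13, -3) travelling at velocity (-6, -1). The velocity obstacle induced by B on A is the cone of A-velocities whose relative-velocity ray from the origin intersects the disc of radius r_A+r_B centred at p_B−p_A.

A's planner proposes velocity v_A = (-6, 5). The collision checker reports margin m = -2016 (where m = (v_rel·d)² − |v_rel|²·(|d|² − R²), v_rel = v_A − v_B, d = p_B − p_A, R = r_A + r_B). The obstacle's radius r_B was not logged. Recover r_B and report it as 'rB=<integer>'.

m = -2016
d = (9, -14);  v_rel = (0, 6),  |v_rel|² = 36
v_rel×d = (0)·(-14) − (6)·(9) = -54
since m = R²·36 − (-54)²:  R² = (2916 + -2016) / 36 = 25
R = √25 = 5  ⇒  r_B = 5 − 2 = 3

rB=3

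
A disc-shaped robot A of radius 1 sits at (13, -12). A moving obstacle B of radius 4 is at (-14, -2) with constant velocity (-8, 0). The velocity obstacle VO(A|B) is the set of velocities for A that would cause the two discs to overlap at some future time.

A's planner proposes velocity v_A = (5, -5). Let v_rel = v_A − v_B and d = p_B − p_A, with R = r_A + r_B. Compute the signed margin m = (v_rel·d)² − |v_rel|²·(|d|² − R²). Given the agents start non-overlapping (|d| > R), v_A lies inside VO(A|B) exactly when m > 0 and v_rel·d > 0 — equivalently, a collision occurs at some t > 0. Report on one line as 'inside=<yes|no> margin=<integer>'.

d = (-27, 10),  |d|² = 829;  R = 1+4 = 5,  c = 829−5² = 804
v_rel = (13, -5),  |v_rel|² = 194;  v_rel·d = (13)·(-27) + (-5)·(10) = -401
194·t² + 802·t + 804 = 0  ⇒  m = (-401)² − 194·804 = 4825
m = 4825 > 0,  v_rel·d = -401 < 0  ⇒  outside

inside=no margin=4825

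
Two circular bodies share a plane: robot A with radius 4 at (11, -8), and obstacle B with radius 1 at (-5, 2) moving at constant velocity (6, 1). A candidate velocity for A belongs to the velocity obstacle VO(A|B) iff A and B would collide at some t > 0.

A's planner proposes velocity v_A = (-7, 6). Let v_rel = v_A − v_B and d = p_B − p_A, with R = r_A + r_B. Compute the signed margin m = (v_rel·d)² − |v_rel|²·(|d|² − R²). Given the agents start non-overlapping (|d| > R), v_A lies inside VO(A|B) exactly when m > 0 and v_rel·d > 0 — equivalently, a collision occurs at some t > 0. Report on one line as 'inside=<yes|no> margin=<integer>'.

d = (-16, 10),  |d|² = 356;  R = 4+1 = 5,  c = 356−5² = 331
v_rel = (-13, 5),  |v_rel|² = 194;  v_rel·d = (-13)·(-16) + (5)·(10) = 258
194·t² − 516·t + 331 = 0  ⇒  m = 258² − 194·331 = 2350
m = 2350 > 0,  v_rel·d = 258 > 0  ⇒  inside

inside=yes margin=2350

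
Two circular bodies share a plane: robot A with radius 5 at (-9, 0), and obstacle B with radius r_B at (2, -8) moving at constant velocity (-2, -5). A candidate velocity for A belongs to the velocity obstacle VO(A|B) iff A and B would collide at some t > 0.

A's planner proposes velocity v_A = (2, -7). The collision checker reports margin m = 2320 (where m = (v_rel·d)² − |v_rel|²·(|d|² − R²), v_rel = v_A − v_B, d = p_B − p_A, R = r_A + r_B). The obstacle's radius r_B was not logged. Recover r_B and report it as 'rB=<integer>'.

m = 2320
d = (11, -8);  v_rel = (4, -2),  |v_rel|² = 20
v_rel×d = (4)·(-8) − (-2)·(11) = -10
since m = R²·20 − (-10)²:  R² = (100 + 2320) / 20 = 121
R = √121 = 11  ⇒  r_B = 11 − 5 = 6

rB=6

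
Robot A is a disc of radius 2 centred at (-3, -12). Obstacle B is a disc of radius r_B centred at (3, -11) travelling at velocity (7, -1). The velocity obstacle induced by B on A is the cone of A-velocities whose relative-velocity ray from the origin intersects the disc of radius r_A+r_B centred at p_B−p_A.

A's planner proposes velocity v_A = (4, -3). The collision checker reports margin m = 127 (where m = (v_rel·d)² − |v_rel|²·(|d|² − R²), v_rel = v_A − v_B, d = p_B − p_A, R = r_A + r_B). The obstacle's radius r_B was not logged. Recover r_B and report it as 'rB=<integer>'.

m = 127
d = (6, 1);  v_rel = (-3, -2),  |v_rel|² = 13
v_rel×d = (-3)·(1) − (-2)·(6) = 9
since m = R²·13 − 9²:  R² = (81 + 127) / 13 = 16
R = √16 = 4  ⇒  r_B = 4 − 2 = 2

rB=2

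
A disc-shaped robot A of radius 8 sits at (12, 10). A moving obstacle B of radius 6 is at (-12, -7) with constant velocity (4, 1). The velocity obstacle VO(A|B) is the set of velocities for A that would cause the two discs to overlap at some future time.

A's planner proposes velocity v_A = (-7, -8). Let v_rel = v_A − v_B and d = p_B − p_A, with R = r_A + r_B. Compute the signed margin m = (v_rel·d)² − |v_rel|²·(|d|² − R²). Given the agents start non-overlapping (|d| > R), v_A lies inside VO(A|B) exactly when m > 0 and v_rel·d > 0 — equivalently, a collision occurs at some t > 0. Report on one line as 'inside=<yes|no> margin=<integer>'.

d = (-24, -17),  |d|² = 865;  R = 8+6 = 14,  c = 865−14² = 669
v_rel = (-11, -9),  |v_rel|² = 202;  v_rel·d = (-11)·(-24) + (-9)·(-17) = 417
202·t² − 834·t + 669 = 0  ⇒  m = 417² − 202·669 = 38751
m = 38751 > 0,  v_rel·d = 417 > 0  ⇒  inside

inside=yes margin=38751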